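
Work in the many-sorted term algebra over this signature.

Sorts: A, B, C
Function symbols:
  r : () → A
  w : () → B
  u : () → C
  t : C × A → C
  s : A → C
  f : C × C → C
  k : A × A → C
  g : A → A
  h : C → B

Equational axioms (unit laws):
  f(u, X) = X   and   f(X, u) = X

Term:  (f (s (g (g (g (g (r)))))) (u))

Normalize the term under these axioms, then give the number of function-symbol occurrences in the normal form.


1. (f (s (g (g (g (g (r)))))) (u))  →  (s (g (g (g (g (r))))))
normal form: (s (g (g (g (g (r))))))

size = 6


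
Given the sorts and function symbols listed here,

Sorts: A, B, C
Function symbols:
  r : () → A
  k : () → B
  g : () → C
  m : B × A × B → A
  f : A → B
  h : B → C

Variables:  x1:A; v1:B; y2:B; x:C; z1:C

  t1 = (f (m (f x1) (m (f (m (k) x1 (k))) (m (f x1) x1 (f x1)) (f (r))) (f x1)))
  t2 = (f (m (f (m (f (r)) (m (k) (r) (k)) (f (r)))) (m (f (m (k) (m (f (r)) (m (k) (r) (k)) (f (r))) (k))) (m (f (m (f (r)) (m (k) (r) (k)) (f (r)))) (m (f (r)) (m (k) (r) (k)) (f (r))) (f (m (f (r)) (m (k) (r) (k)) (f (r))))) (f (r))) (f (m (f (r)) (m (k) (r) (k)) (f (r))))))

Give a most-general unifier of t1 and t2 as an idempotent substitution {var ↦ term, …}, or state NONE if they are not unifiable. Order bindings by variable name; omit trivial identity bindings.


{x1 ↦ (m (f (r)) (m (k) (r) (k)) (f (r)))}


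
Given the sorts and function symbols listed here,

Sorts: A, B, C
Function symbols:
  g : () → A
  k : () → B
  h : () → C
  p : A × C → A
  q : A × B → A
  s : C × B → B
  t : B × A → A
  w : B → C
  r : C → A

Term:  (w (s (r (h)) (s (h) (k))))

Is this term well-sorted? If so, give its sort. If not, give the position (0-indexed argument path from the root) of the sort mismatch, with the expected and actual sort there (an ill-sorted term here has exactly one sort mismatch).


ill-sorted at position [0, 0]: expected C, got A

      (h) : C
    (r (h)) : A
      (h) : C
      (k) : B
    (s (h) (k)) : B
  (s (r (h)) (s (h) (k))) : ✗ arg 0 at [0, 0] has sort A, expected C


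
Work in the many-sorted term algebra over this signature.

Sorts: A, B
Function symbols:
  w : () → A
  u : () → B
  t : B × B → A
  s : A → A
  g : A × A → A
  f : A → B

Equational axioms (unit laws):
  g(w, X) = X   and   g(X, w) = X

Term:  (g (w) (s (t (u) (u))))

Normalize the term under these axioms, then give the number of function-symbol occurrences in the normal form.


1. (g (w) (s (t (u) (u))))  →  (s (t (u) (u)))
normal form: (s (t (u) (u)))

size = 4


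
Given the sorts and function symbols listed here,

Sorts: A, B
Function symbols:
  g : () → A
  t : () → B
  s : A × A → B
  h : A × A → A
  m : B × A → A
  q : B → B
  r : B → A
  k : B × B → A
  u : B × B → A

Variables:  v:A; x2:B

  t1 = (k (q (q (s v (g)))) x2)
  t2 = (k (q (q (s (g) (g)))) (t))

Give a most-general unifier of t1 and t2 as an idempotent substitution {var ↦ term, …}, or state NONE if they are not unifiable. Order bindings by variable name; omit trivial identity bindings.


{v ↦ (g), x2 ↦ (t)}


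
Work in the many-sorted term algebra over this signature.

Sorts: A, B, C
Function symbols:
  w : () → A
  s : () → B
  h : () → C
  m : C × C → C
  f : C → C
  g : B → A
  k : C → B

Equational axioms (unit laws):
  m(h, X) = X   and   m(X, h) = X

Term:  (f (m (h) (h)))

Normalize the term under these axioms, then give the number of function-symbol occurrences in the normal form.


size = 2

1. (f (m (h) (h)))  →  (f (h))
normal form: (f (h))


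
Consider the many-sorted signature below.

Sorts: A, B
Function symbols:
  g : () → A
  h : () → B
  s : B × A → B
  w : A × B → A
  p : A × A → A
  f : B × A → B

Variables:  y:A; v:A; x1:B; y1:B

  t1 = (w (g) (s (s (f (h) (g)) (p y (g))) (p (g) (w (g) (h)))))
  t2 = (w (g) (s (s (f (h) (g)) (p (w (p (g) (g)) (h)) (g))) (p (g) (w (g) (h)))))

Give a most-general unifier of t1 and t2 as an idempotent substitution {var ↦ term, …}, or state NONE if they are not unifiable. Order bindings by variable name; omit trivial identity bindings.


{y ↦ (w (p (g) (g)) (h))}


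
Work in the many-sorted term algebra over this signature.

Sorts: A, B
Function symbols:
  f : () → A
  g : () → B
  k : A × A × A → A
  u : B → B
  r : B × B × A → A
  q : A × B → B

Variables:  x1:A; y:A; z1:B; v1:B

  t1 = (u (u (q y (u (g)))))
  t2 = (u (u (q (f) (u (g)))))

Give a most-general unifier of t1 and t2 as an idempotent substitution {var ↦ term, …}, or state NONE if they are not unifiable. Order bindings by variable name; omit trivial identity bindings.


{y ↦ (f)}


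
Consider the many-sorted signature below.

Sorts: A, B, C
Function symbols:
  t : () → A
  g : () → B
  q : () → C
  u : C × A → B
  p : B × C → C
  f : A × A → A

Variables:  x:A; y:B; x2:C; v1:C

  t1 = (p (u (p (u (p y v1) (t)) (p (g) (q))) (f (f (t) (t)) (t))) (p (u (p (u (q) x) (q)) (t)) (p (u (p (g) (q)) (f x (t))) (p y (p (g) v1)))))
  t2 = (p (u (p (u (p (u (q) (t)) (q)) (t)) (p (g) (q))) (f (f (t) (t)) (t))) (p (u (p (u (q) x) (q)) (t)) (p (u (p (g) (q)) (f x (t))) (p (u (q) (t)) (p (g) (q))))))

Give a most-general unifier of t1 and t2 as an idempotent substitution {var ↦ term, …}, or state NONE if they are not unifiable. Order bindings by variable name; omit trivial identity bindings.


{v1 ↦ (q), y ↦ (u (q) (t))}


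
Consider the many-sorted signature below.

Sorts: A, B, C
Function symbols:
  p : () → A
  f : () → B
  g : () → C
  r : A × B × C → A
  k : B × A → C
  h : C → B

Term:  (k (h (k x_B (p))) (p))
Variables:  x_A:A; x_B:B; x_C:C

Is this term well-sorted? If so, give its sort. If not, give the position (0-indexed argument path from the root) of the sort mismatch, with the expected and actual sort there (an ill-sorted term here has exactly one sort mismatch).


well-sorted; sort = C

      x_B : B
      (p) : A
    (k x_B (p)) : C
  (h (k x_B (p))) : B
  (p) : A
(k (h (k x_B (p))) (p)) : C


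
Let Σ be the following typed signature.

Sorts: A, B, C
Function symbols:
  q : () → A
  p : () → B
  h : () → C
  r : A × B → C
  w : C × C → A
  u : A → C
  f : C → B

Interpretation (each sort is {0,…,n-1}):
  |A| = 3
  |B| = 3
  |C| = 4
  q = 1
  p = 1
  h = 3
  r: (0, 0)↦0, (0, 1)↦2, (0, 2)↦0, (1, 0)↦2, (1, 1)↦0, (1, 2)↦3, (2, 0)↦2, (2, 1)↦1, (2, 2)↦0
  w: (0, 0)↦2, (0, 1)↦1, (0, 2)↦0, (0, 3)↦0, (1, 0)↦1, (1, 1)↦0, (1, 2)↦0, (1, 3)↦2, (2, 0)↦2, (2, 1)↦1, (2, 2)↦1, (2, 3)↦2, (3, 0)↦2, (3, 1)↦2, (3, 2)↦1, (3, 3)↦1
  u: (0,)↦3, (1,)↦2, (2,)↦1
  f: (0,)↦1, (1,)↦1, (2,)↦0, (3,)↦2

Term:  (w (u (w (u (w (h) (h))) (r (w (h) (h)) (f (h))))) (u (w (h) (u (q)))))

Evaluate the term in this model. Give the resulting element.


value = 0

  h = 3
  h = 3
  (w (h) (h)) = w(3, 3) = 1
  (u (w (h) (h))) = u(1,) = 2
  h = 3
  h = 3
  (w (h) (h)) = w(3, 3) = 1
  h = 3
  (f (h)) = f(3,) = 2
  (r (w (h) (h)) (f (h))) = r(1, 2) = 3
  (w (u (w (h) (h))) (r (w (h) (h)) (f (h)))) = w(2, 3) = 2
  (u (w (u (w (h) (h))) (r (w (h) (h)) (f (h))))) = u(2,) = 1
  h = 3
  q = 1
  (u (q)) = u(1,) = 2
  (w (h) (u (q))) = w(3, 2) = 1
  (u (w (h) (u (q)))) = u(1,) = 2
  (w (u (w (u (w (h) (h))) (r (w (h) (h)) (f (h))))) (u (w (h) (u (q))))) = w(1, 2) = 0


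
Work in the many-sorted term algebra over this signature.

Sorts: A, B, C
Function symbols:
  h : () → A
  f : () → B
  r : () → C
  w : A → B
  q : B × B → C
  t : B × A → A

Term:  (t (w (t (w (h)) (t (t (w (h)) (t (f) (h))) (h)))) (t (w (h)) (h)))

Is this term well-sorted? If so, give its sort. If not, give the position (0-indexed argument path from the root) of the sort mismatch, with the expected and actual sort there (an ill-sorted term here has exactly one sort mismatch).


ill-sorted at position [0, 0, 1, 0]: expected B, got A

        (h) : A
      (w (h)) : B
            (h) : A
          (w (h)) : B
            (f) : B
            (h) : A
          (t (f) (h)) : A
        (t (w (h)) (t (f) (h))) : A
        (h) : A
      (t (t (w (h)) (t (f) (h))) (h)) : ✗ arg 0 at [0, 0, 1, 0] has sort A, expected B
      (h) : A
    (w (h)) : B
    (h) : A
  (t (w (h)) (h)) : A


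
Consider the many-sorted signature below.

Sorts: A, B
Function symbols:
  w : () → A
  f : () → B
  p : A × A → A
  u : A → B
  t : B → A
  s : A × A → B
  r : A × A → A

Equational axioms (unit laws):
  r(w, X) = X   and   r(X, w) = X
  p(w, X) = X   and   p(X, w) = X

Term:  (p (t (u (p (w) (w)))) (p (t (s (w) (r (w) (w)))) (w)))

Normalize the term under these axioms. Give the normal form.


normal form = (p (t (u (w))) (t (s (w) (w))))

1. (p (t (u (p (w) (w)))) (p (t (s (w) (r (w) (w)))) (w)))  →  (p (t (u (w))) (p (t (s (w) (r (w) (w)))) (w)))
2. (p (t (u (w))) (p (t (s (w) (r (w) (w)))) (w)))  →  (p (t (u (w))) (t (s (w) (r (w) (w)))))
3. (p (t (u (w))) (t (s (w) (r (w) (w)))))  →  (p (t (u (w))) (t (s (w) (w))))


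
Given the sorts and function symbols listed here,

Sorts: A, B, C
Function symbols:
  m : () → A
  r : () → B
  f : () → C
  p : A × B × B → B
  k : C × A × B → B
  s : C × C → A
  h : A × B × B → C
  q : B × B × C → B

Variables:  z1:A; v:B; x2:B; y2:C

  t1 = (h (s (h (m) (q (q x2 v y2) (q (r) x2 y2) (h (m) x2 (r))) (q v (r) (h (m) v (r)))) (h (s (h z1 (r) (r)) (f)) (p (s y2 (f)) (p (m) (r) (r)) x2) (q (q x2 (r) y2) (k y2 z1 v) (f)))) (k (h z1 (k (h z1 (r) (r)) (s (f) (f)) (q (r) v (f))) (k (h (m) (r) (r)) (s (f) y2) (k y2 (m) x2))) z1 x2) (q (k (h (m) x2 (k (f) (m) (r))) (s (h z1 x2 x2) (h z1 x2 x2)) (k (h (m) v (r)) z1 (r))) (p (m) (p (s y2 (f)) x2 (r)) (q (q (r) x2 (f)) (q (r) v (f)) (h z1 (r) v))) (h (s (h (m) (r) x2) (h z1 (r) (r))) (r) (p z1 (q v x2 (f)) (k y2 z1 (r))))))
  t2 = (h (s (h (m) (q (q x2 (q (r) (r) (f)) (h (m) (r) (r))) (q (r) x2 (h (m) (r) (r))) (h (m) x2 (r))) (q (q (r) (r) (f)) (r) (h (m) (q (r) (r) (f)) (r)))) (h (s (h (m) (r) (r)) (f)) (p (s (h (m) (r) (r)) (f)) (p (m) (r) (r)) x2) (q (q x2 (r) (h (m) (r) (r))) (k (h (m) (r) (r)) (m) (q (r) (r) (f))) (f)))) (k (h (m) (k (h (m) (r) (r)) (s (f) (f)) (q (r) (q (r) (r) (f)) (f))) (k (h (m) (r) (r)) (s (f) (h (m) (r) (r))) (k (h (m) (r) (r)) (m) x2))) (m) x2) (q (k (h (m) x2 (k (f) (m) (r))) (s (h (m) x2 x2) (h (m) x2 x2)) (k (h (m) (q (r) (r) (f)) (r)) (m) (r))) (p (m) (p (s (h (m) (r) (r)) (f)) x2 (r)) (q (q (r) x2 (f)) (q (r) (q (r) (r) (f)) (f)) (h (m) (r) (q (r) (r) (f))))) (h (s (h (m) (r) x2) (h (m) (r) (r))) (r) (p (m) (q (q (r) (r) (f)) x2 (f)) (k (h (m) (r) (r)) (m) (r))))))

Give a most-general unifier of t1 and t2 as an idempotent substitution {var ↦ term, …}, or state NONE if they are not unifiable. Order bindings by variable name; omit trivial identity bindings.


{v ↦ (q (r) (r) (f)), y2 ↦ (h (m) (r) (r)), z1 ↦ (m)}


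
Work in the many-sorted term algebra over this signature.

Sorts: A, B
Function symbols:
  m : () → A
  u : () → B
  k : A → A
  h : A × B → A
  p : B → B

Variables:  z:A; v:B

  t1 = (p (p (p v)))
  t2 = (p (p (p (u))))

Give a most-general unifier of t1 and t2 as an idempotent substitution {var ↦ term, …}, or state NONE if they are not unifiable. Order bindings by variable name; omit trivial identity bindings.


{v ↦ (u)}


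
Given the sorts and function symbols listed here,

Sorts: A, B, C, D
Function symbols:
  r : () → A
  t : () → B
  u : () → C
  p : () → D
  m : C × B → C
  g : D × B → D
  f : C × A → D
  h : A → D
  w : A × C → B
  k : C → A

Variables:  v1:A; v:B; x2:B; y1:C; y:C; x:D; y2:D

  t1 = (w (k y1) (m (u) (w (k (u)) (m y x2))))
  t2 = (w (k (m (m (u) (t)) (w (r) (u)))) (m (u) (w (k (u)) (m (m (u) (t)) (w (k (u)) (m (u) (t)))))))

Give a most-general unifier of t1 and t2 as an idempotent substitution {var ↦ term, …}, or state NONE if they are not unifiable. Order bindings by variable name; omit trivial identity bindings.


{x2 ↦ (w (k (u)) (m (u) (t))), y ↦ (m (u) (t)), y1 ↦ (m (m (u) (t)) (w (r) (u)))}


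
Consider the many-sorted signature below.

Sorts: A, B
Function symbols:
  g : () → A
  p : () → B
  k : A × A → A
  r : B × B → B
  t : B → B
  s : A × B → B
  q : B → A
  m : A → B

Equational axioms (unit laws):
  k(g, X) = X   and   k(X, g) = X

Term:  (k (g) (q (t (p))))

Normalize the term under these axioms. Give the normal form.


1. (k (g) (q (t (p))))  →  (q (t (p)))

normal form = (q (t (p)))


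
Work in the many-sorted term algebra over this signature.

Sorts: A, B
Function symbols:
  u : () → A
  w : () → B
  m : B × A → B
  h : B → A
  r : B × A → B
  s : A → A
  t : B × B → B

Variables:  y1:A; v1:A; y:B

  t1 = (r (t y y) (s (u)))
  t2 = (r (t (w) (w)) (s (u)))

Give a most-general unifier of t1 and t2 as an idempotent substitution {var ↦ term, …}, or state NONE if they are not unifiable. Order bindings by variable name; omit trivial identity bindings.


{y ↦ (w)}


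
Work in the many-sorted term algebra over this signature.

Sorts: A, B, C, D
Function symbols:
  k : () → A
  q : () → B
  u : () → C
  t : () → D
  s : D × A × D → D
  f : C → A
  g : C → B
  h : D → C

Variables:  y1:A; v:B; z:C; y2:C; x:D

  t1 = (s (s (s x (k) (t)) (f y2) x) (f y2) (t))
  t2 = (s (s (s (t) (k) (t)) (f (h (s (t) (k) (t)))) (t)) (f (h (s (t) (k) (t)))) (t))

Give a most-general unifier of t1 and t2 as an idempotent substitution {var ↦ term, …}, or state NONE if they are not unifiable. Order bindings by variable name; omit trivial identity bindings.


{x ↦ (t), y2 ↦ (h (s (t) (k) (t)))}


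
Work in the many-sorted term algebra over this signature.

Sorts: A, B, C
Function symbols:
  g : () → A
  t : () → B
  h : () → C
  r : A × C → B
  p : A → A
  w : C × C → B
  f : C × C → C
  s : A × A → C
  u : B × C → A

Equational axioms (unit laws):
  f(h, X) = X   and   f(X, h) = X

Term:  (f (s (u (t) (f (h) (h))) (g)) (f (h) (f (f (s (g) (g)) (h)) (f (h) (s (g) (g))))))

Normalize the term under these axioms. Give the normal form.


normal form = (f (s (u (t) (h)) (g)) (f (s (g) (g)) (s (g) (g))))

1. (f (s (u (t) (f (h) (h))) (g)) (f (h) (f (f (s (g) (g)) (h)) (f (h) (s (g) (g))))))  →  (f (s (u (t) (h)) (g)) (f (h) (f (f (s (g) (g)) (h)) (f (h) (s (g) (g))))))
2. (f (s (u (t) (h)) (g)) (f (h) (f (f (s (g) (g)) (h)) (f (h) (s (g) (g))))))  →  (f (s (u (t) (h)) (g)) (f (f (s (g) (g)) (h)) (f (h) (s (g) (g)))))
3. (f (s (u (t) (h)) (g)) (f (f (s (g) (g)) (h)) (f (h) (s (g) (g)))))  →  (f (s (u (t) (h)) (g)) (f (s (g) (g)) (f (h) (s (g) (g)))))
4. (f (s (u (t) (h)) (g)) (f (s (g) (g)) (f (h) (s (g) (g)))))  →  (f (s (u (t) (h)) (g)) (f (s (g) (g)) (s (g) (g))))


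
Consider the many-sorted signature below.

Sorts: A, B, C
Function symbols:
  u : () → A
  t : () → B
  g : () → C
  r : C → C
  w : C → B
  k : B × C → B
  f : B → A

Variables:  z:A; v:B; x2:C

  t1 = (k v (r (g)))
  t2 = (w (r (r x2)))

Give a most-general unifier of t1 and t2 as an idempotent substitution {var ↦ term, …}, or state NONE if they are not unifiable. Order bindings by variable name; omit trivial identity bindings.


NONE (not unifiable)

head clash or occurs-check failure — not unifiable


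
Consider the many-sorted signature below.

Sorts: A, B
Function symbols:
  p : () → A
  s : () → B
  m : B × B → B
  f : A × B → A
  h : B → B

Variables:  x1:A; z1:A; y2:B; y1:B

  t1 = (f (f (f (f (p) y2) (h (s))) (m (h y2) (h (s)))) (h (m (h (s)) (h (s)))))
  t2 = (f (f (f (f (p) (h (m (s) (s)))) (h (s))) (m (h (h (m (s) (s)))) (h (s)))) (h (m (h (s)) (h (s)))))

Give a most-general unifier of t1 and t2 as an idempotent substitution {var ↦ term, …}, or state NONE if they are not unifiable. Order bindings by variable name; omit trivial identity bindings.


{y2 ↦ (h (m (s) (s)))}


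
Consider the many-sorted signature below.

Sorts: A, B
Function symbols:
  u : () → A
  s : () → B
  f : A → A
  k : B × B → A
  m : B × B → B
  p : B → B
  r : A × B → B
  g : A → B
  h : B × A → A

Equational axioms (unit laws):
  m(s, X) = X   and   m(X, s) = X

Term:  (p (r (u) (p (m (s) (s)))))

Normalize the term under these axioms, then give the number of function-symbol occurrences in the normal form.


1. (p (r (u) (p (m (s) (s)))))  →  (p (r (u) (p (s))))
normal form: (p (r (u) (p (s))))

size = 5


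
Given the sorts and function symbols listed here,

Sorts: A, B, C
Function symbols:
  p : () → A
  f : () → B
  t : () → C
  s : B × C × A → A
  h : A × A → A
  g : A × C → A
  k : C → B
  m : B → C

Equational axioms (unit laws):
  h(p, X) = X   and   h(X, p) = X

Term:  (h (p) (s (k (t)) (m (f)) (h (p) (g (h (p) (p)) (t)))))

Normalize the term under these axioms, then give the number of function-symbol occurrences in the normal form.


1. (h (p) (s (k (t)) (m (f)) (h (p) (g (h (p) (p)) (t)))))  →  (s (k (t)) (m (f)) (h (p) (g (h (p) (p)) (t))))
2. (s (k (t)) (m (f)) (h (p) (g (h (p) (p)) (t))))  →  (s (k (t)) (m (f)) (g (h (p) (p)) (t)))
3. (s (k (t)) (m (f)) (g (h (p) (p)) (t)))  →  (s (k (t)) (m (f)) (g (p) (t)))
normal form: (s (k (t)) (m (f)) (g (p) (t)))

size = 8


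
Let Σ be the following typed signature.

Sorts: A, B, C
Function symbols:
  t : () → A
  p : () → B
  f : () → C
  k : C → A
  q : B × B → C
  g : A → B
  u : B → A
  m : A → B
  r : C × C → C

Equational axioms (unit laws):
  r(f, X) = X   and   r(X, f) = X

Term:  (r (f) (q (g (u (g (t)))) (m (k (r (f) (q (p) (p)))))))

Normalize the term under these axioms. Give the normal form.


normal form = (q (g (u (g (t)))) (m (k (q (p) (p)))))

1. (r (f) (q (g (u (g (t)))) (m (k (r (f) (q (p) (p)))))))  →  (q (g (u (g (t)))) (m (k (r (f) (q (p) (p))))))
2. (q (g (u (g (t)))) (m (k (r (f) (q (p) (p))))))  →  (q (g (u (g (t)))) (m (k (q (p) (p)))))


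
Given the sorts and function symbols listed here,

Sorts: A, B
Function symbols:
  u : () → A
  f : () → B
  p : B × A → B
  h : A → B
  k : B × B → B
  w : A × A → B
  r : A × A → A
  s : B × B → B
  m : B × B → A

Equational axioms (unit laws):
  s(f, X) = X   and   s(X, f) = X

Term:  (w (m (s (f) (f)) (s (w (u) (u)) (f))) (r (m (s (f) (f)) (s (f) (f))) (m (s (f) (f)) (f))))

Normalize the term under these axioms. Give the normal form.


1. (w (m (s (f) (f)) (s (w (u) (u)) (f))) (r (m (s (f) (f)) (s (f) (f))) (m (s (f) (f)) (f))))  →  (w (m (f) (s (w (u) (u)) (f))) (r (m (s (f) (f)) (s (f) (f))) (m (s (f) (f)) (f))))
2. (w (m (f) (s (w (u) (u)) (f))) (r (m (s (f) (f)) (s (f) (f))) (m (s (f) (f)) (f))))  →  (w (m (f) (w (u) (u))) (r (m (s (f) (f)) (s (f) (f))) (m (s (f) (f)) (f))))
3. (w (m (f) (w (u) (u))) (r (m (s (f) (f)) (s (f) (f))) (m (s (f) (f)) (f))))  →  (w (m (f) (w (u) (u))) (r (m (f) (s (f) (f))) (m (s (f) (f)) (f))))
4. (w (m (f) (w (u) (u))) (r (m (f) (s (f) (f))) (m (s (f) (f)) (f))))  →  (w (m (f) (w (u) (u))) (r (m (f) (f)) (m (s (f) (f)) (f))))
5. (w (m (f) (w (u) (u))) (r (m (f) (f)) (m (s (f) (f)) (f))))  →  (w (m (f) (w (u) (u))) (r (m (f) (f)) (m (f) (f))))

normal form = (w (m (f) (w (u) (u))) (r (m (f) (f)) (m (f) (f))))


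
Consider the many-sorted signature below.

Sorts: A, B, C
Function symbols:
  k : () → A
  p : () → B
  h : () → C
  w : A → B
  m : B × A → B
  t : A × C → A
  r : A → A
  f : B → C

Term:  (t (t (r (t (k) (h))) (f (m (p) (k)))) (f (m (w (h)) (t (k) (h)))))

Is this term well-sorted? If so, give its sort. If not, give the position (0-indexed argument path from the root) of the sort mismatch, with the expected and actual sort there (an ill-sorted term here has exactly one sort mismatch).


ill-sorted at position [1, 0, 0, 0]: expected A, got C

        (k) : A
        (h) : C
      (t (k) (h)) : A
    (r (t (k) (h))) : A
        (p) : B
        (k) : A
      (m (p) (k)) : B
    (f (m (p) (k))) : C
  (t (r (t (k) (h))) (f (m (p) (k)))) : A
        (h) : C
      (w (h)) : ✗ arg 0 at [1, 0, 0, 0] has sort C, expected A
        (k) : A
        (h) : C
      (t (k) (h)) : A


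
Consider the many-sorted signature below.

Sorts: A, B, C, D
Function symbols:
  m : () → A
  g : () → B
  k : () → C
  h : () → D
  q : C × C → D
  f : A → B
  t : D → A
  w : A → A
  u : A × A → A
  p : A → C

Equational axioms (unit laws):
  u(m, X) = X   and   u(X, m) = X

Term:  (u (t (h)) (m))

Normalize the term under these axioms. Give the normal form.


normal form = (t (h))

1. (u (t (h)) (m))  →  (t (h))


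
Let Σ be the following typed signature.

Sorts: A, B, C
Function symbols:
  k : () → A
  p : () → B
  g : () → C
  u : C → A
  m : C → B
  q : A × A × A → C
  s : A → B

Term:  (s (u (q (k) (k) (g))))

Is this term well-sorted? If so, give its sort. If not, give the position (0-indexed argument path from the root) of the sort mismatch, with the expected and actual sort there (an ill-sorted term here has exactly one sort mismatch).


      (k) : A
      (k) : A
      (g) : C
    (q (k) (k) (g)) : ✗ arg 2 at [0, 0, 2] has sort C, expected A

ill-sorted at position [0, 0, 2]: expected A, got C


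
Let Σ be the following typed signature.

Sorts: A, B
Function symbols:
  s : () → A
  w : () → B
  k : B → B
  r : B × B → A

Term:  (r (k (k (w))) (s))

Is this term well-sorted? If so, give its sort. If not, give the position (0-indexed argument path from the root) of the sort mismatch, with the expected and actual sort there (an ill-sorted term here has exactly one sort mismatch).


      (w) : B
    (k (w)) : B
  (k (k (w))) : B
  (s) : A
(r (k (k (w))) (s)) : ✗ arg 1 at [1] has sort A, expected B

ill-sorted at position [1]: expected B, got A


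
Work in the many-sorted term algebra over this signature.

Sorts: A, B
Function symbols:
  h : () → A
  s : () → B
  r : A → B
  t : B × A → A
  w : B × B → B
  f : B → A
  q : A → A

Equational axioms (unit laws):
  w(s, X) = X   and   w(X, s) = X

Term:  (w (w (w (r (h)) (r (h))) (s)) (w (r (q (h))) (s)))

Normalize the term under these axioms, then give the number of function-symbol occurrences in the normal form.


size = 9

1. (w (w (w (r (h)) (r (h))) (s)) (w (r (q (h))) (s)))  →  (w (w (r (h)) (r (h))) (w (r (q (h))) (s)))
2. (w (w (r (h)) (r (h))) (w (r (q (h))) (s)))  →  (w (w (r (h)) (r (h))) (r (q (h))))
normal form: (w (w (r (h)) (r (h))) (r (q (h))))


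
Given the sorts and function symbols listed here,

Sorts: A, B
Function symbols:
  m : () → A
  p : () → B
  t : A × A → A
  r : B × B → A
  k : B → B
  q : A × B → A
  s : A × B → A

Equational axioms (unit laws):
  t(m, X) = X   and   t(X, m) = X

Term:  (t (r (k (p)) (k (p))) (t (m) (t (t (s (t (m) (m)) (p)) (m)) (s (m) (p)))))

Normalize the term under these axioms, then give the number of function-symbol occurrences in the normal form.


size = 13

1. (t (r (k (p)) (k (p))) (t (m) (t (t (s (t (m) (m)) (p)) (m)) (s (m) (p)))))  →  (t (r (k (p)) (k (p))) (t (t (s (t (m) (m)) (p)) (m)) (s (m) (p))))
2. (t (r (k (p)) (k (p))) (t (t (s (t (m) (m)) (p)) (m)) (s (m) (p))))  →  (t (r (k (p)) (k (p))) (t (s (t (m) (m)) (p)) (s (m) (p))))
3. (t (r (k (p)) (k (p))) (t (s (t (m) (m)) (p)) (s (m) (p))))  →  (t (r (k (p)) (k (p))) (t (s (m) (p)) (s (m) (p))))
normal form: (t (r (k (p)) (k (p))) (t (s (m) (p)) (s (m) (p))))


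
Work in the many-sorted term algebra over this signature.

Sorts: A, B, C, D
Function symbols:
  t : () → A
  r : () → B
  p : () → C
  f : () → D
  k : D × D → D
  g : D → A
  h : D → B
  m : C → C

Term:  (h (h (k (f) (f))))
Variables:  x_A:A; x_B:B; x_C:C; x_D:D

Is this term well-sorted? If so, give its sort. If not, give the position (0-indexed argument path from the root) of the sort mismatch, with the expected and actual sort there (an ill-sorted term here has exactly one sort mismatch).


      (f) : D
      (f) : D
    (k (f) (f)) : D
  (h (k (f) (f))) : B
(h (h (k (f) (f)))) : ✗ arg 0 at [0] has sort B, expected D

ill-sorted at position [0]: expected D, got B


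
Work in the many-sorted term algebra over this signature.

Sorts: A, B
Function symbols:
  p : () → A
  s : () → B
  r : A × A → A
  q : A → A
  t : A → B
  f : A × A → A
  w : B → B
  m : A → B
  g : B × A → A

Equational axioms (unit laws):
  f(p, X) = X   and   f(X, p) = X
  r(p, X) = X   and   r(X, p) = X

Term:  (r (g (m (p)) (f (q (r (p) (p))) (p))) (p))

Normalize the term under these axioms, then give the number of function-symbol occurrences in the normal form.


size = 5

1. (r (g (m (p)) (f (q (r (p) (p))) (p))) (p))  →  (g (m (p)) (f (q (r (p) (p))) (p)))
2. (g (m (p)) (f (q (r (p) (p))) (p)))  →  (g (m (p)) (q (r (p) (p))))
3. (g (m (p)) (q (r (p) (p))))  →  (g (m (p)) (q (p)))
normal form: (g (m (p)) (q (p)))


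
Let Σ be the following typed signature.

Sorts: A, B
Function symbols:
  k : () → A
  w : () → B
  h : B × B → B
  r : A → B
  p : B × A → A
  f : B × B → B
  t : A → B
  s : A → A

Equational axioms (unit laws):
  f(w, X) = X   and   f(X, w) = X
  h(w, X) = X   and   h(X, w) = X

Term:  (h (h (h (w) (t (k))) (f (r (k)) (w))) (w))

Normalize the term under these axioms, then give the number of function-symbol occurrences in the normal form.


size = 5

1. (h (h (h (w) (t (k))) (f (r (k)) (w))) (w))  →  (h (h (w) (t (k))) (f (r (k)) (w)))
2. (h (h (w) (t (k))) (f (r (k)) (w)))  →  (h (t (k)) (f (r (k)) (w)))
3. (h (t (k)) (f (r (k)) (w)))  →  (h (t (k)) (r (k)))
normal form: (h (t (k)) (r (k)))


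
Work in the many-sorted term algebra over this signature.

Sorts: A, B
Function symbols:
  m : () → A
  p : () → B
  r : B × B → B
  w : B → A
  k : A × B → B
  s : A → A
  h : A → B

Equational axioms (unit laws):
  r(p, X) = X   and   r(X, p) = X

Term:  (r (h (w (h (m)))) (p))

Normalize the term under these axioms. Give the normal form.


normal form = (h (w (h (m))))

1. (r (h (w (h (m)))) (p))  →  (h (w (h (m))))


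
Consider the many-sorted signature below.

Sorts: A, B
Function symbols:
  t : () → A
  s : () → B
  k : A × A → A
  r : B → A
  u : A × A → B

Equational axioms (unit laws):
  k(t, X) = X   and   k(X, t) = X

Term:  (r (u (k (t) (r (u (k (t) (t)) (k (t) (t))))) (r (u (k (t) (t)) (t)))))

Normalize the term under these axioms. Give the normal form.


normal form = (r (u (r (u (t) (t))) (r (u (t) (t)))))

1. (r (u (k (t) (r (u (k (t) (t)) (k (t) (t))))) (r (u (k (t) (t)) (t)))))  →  (r (u (r (u (k (t) (t)) (k (t) (t)))) (r (u (k (t) (t)) (t)))))
2. (r (u (r (u (k (t) (t)) (k (t) (t)))) (r (u (k (t) (t)) (t)))))  →  (r (u (r (u (t) (k (t) (t)))) (r (u (k (t) (t)) (t)))))
3. (r (u (r (u (t) (k (t) (t)))) (r (u (k (t) (t)) (t)))))  →  (r (u (r (u (t) (t))) (r (u (k (t) (t)) (t)))))
4. (r (u (r (u (t) (t))) (r (u (k (t) (t)) (t)))))  →  (r (u (r (u (t) (t))) (r (u (t) (t)))))


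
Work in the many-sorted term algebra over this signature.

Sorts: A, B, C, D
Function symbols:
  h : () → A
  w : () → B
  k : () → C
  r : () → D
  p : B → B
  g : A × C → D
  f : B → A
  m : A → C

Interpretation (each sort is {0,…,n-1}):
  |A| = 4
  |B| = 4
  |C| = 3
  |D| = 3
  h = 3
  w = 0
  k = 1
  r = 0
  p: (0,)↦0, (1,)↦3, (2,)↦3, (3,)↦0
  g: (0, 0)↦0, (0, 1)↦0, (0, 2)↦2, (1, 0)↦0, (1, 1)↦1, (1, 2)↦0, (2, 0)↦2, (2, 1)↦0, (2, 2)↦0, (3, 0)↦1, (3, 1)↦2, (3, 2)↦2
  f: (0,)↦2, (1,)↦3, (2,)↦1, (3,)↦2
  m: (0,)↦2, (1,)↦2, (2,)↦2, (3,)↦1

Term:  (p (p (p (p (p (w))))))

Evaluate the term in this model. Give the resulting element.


  w = 0
  (p (w)) = p(0,) = 0
  (p (p (w))) = p(0,) = 0
  (p (p (p (w)))) = p(0,) = 0
  (p (p (p (p (w))))) = p(0,) = 0
  (p (p (p (p (p (w)))))) = p(0,) = 0

value = 0


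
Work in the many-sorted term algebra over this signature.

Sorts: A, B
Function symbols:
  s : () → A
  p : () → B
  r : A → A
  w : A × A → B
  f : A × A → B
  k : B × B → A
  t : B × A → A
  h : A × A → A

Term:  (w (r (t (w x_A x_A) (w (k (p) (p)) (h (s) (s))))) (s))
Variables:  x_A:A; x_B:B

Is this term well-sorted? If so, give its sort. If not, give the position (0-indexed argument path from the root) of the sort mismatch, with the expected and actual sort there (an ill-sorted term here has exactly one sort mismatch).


        x_A : A
        x_A : A
      (w x_A x_A) : B
          (p) : B
          (p) : B
        (k (p) (p)) : A
          (s) : A
          (s) : A
        (h (s) (s)) : A
      (w (k (p) (p)) (h (s) (s))) : B
    (t (w x_A x_A) (w (k (p) (p)) (h (s) (s)))) : ✗ arg 1 at [0, 0, 1] has sort B, expected A
  (s) : A

ill-sorted at position [0, 0, 1]: expected A, got B


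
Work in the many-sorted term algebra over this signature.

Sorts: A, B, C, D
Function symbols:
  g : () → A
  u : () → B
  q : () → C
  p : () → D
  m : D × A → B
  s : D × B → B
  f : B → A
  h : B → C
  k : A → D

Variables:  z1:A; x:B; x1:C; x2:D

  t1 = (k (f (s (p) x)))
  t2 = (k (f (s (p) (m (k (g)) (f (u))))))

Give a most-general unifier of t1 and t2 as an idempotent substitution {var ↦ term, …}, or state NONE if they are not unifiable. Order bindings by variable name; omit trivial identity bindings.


{x ↦ (m (k (g)) (f (u)))}


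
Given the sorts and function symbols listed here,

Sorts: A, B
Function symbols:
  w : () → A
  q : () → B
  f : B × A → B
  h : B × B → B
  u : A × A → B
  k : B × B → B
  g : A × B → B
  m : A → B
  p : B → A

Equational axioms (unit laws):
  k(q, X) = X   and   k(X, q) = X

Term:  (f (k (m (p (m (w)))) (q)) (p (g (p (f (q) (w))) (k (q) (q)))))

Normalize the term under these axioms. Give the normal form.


normal form = (f (m (p (m (w)))) (p (g (p (f (q) (w))) (q))))

1. (f (k (m (p (m (w)))) (q)) (p (g (p (f (q) (w))) (k (q) (q)))))  →  (f (m (p (m (w)))) (p (g (p (f (q) (w))) (k (q) (q)))))
2. (f (m (p (m (w)))) (p (g (p (f (q) (w))) (k (q) (q)))))  →  (f (m (p (m (w)))) (p (g (p (f (q) (w))) (q))))


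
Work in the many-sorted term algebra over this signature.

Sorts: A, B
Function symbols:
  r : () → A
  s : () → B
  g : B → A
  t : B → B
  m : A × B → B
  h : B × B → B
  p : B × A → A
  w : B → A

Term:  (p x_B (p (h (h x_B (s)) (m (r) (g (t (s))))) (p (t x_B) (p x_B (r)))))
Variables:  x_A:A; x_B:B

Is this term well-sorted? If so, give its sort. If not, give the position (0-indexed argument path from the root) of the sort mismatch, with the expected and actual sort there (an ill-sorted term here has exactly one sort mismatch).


  x_B : B
        x_B : B
        (s) : B
      (h x_B (s)) : B
        (r) : A
            (s) : B
          (t (s)) : B
        (g (t (s))) : A
      (m (r) (g (t (s)))) : ✗ arg 1 at [1, 0, 1, 1] has sort A, expected B
        x_B : B
      (t x_B) : B
        x_B : B
        (r) : A
      (p x_B (r)) : A
    (p (t x_B) (p x_B (r))) : A

ill-sorted at position [1, 0, 1, 1]: expected B, got A


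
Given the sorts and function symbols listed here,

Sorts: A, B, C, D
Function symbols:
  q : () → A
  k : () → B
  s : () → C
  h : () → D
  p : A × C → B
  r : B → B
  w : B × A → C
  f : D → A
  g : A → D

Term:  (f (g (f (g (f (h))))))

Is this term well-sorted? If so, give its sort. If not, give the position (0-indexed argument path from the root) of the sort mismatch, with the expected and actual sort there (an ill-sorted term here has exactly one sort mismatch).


well-sorted; sort = A

          (h) : D
        (f (h)) : A
      (g (f (h))) : D
    (f (g (f (h)))) : A
  (g (f (g (f (h))))) : D
(f (g (f (g (f (h)))))) : A


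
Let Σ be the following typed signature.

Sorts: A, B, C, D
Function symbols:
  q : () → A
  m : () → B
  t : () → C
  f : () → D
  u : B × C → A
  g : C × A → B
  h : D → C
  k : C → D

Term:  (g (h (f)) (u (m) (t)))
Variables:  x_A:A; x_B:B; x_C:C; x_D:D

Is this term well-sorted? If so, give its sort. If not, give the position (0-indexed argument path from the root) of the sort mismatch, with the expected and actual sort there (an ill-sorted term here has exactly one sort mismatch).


    (f) : D
  (h (f)) : C
    (m) : B
    (t) : C
  (u (m) (t)) : A
(g (h (f)) (u (m) (t))) : B

well-sorted; sort = B


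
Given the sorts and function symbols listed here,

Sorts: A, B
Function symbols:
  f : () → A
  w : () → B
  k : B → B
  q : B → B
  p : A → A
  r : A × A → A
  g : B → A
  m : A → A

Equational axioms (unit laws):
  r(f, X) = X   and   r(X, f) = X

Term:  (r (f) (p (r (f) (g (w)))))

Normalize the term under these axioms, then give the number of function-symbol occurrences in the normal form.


size = 3

1. (r (f) (p (r (f) (g (w)))))  →  (p (r (f) (g (w))))
2. (p (r (f) (g (w))))  →  (p (g (w)))
normal form: (p (g (w)))


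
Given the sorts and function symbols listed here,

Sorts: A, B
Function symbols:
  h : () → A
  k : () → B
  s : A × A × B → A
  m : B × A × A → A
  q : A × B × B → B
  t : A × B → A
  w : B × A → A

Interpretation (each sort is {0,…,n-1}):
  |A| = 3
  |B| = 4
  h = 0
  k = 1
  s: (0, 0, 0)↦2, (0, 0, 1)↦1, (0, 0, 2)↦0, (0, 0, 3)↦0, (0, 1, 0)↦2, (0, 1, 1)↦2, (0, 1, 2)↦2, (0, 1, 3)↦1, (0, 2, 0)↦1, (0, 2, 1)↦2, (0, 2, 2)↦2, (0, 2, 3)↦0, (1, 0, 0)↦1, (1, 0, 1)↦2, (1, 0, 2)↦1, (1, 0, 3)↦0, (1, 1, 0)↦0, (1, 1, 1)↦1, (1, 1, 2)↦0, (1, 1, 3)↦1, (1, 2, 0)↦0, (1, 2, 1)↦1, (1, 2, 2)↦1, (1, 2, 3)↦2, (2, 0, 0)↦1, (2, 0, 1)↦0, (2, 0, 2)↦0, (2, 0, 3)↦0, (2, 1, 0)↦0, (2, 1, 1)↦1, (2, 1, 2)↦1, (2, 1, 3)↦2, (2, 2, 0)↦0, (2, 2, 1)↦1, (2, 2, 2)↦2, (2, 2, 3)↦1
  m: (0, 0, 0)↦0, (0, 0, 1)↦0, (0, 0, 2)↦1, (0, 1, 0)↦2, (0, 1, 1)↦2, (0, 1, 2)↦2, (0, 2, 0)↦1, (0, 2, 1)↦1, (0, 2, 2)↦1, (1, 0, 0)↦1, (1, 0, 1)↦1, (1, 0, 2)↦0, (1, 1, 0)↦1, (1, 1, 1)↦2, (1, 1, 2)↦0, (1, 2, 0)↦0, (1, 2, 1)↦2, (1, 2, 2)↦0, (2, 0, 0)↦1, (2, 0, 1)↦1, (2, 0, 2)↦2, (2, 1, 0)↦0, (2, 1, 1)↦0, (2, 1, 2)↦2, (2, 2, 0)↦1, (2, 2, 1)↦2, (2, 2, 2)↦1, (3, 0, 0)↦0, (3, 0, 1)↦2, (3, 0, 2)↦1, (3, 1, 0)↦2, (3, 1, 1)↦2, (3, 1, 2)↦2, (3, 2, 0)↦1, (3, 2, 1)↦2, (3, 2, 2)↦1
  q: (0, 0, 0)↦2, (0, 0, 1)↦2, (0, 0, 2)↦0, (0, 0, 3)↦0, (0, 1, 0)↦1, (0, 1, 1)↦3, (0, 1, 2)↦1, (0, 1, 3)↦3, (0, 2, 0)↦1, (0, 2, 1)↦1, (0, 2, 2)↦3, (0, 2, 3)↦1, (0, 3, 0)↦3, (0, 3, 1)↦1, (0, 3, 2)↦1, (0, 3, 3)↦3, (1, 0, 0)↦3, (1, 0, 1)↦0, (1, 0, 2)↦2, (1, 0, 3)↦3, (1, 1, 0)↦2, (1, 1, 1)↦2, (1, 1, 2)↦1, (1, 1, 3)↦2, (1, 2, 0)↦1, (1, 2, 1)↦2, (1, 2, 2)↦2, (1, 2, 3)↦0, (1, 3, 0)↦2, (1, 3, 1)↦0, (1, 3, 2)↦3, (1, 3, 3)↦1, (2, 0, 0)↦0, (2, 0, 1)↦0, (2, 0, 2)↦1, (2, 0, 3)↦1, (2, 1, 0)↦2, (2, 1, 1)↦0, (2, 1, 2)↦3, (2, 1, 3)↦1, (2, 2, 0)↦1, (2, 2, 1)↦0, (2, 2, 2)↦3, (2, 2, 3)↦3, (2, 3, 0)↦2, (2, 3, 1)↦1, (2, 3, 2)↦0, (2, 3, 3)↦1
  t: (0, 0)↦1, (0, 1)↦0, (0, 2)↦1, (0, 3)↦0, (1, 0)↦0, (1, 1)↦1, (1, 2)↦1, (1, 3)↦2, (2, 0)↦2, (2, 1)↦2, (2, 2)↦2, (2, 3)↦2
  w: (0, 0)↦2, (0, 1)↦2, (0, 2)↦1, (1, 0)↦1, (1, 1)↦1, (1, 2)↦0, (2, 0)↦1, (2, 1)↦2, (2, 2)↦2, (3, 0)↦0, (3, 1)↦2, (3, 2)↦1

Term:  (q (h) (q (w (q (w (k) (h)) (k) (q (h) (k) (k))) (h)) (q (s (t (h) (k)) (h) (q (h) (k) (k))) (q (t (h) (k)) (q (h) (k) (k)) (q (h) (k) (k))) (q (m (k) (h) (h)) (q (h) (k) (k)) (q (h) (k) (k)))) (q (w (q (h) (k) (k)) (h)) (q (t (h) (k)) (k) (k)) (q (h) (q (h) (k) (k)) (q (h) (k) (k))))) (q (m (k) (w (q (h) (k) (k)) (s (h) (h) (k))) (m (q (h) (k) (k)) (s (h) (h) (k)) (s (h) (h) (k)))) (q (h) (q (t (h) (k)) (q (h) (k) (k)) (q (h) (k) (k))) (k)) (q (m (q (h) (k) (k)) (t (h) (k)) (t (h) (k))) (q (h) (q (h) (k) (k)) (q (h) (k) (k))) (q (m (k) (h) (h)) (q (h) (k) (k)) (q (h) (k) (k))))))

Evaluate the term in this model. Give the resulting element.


  h = 0
  k = 1
  h = 0
  (w (k) (h)) = w(1, 0) = 1
  k = 1
  h = 0
  k = 1
  k = 1
  (q (h) (k) (k)) = q(0, 1, 1) = 3
  (q (w (k) (h)) (k) (q (h) (k) (k))) = q(1, 1, 3) = 2
  h = 0
  (w (q (w (k) (h)) (k) (q (h) (k) (k))) (h)) = w(2, 0) = 1
  h = 0
  k = 1
  (t (h) (k)) = t(0, 1) = 0
  h = 0
  h = 0
  k = 1
  k = 1
  (q (h) (k) (k)) = q(0, 1, 1) = 3
  (s (t (h) (k)) (h) (q (h) (k) (k))) = s(0, 0, 3) = 0
  h = 0
  k = 1
  (t (h) (k)) = t(0, 1) = 0
  h = 0
  k = 1
  k = 1
  (q (h) (k) (k)) = q(0, 1, 1) = 3
  h = 0
  k = 1
  k = 1
  (q (h) (k) (k)) = q(0, 1, 1) = 3
  (q (t (h) (k)) (q (h) (k) (k)) (q (h) (k) (k))) = q(0, 3, 3) = 3
  k = 1
  h = 0
  h = 0
  (m (k) (h) (h)) = m(1, 0, 0) = 1
  h = 0
  k = 1
  k = 1
  (q (h) (k) (k)) = q(0, 1, 1) = 3
  h = 0
  k = 1
  k = 1
  (q (h) (k) (k)) = q(0, 1, 1) = 3
  (q (m (k) (h) (h)) (q (h) (k) (k)) (q (h) (k) (k))) = q(1, 3, 3) = 1
  (q (s (t (h) (k)) (h) (q (h) (k) (k))) (q (t (h) (k)) (q (h) (k) (k)) (q (h) (k) (k))) (q (m (k) (h) (h)) (q (h) (k) (k)) (q (h) (k) (k)))) = q(0, 3, 1) = 1
  h = 0
  k = 1
  k = 1
  (q (h) (k) (k)) = q(0, 1, 1) = 3
  h = 0
  (w (q (h) (k) (k)) (h)) = w(3, 0) = 0
  h = 0
  k = 1
  (t (h) (k)) = t(0, 1) = 0
  k = 1
  k = 1
  (q (t (h) (k)) (k) (k)) = q(0, 1, 1) = 3
  h = 0
  h = 0
  k = 1
  k = 1
  (q (h) (k) (k)) = q(0, 1, 1) = 3
  h = 0
  k = 1
  k = 1
  (q (h) (k) (k)) = q(0, 1, 1) = 3
  (q (h) (q (h) (k) (k)) (q (h) (k) (k))) = q(0, 3, 3) = 3
  (q (w (q (h) (k) (k)) (h)) (q (t (h) (k)) (k) (k)) (q (h) (q (h) (k) (k)) (q (h) (k) (k)))) = q(0, 3, 3) = 3
  (q (w (q (w (k) (h)) (k) (q (h) (k) (k))) (h)) (q (s (t (h) (k)) (h) (q (h) (k) (k))) (q (t (h) (k)) (q (h) (k) (k)) (q (h) (k) (k))) (q (m (k) (h) (h)) (q (h) (k) (k)) (q (h) (k) (k)))) (q (w (q (h) (k) (k)) (h)) (q (t (h) (k)) (k) (k)) (q (h) (q (h) (k) (k)) (q (h) (k) (k))))) = q(1, 1, 3) = 2
  k = 1
  h = 0
  k = 1
  k = 1
  (q (h) (k) (k)) = q(0, 1, 1) = 3
  h = 0
  h = 0
  k = 1
  (s (h) (h) (k)) = s(0, 0, 1) = 1
  (w (q (h) (k) (k)) (s (h) (h) (k))) = w(3, 1) = 2
  h = 0
  k = 1
  k = 1
  (q (h) (k) (k)) = q(0, 1, 1) = 3
  h = 0
  h = 0
  k = 1
  (s (h) (h) (k)) = s(0, 0, 1) = 1
  h = 0
  h = 0
  k = 1
  (s (h) (h) (k)) = s(0, 0, 1) = 1
  (m (q (h) (k) (k)) (s (h) (h) (k)) (s (h) (h) (k))) = m(3, 1, 1) = 2
  (m (k) (w (q (h) (k) (k)) (s (h) (h) (k))) (m (q (h) (k) (k)) (s (h) (h) (k)) (s (h) (h) (k)))) = m(1, 2, 2) = 0
  h = 0
  h = 0
  k = 1
  (t (h) (k)) = t(0, 1) = 0
  h = 0
  k = 1
  k = 1
  (q (h) (k) (k)) = q(0, 1, 1) = 3
  h = 0
  k = 1
  k = 1
  (q (h) (k) (k)) = q(0, 1, 1) = 3
  (q (t (h) (k)) (q (h) (k) (k)) (q (h) (k) (k))) = q(0, 3, 3) = 3
  k = 1
  (q (h) (q (t (h) (k)) (q (h) (k) (k)) (q (h) (k) (k))) (k)) = q(0, 3, 1) = 1
  h = 0
  k = 1
  k = 1
  (q (h) (k) (k)) = q(0, 1, 1) = 3
  h = 0
  k = 1
  (t (h) (k)) = t(0, 1) = 0
  h = 0
  k = 1
  (t (h) (k)) = t(0, 1) = 0
  (m (q (h) (k) (k)) (t (h) (k)) (t (h) (k))) = m(3, 0, 0) = 0
  h = 0
  h = 0
  k = 1
  k = 1
  (q (h) (k) (k)) = q(0, 1, 1) = 3
  h = 0
  k = 1
  k = 1
  (q (h) (k) (k)) = q(0, 1, 1) = 3
  (q (h) (q (h) (k) (k)) (q (h) (k) (k))) = q(0, 3, 3) = 3
  k = 1
  h = 0
  h = 0
  (m (k) (h) (h)) = m(1, 0, 0) = 1
  h = 0
  k = 1
  k = 1
  (q (h) (k) (k)) = q(0, 1, 1) = 3
  h = 0
  k = 1
  k = 1
  (q (h) (k) (k)) = q(0, 1, 1) = 3
  (q (m (k) (h) (h)) (q (h) (k) (k)) (q (h) (k) (k))) = q(1, 3, 3) = 1
  (q (m (q (h) (k) (k)) (t (h) (k)) (t (h) (k))) (q (h) (q (h) (k) (k)) (q (h) (k) (k))) (q (m (k) (h) (h)) (q (h) (k) (k)) (q (h) (k) (k)))) = q(0, 3, 1) = 1
  (q (m (k) (w (q (h) (k) (k)) (s (h) (h) (k))) (m (q (h) (k) (k)) (s (h) (h) (k)) (s (h) (h) (k)))) (q (h) (q (t (h) (k)) (q (h) (k) (k)) (q (h) (k) (k))) (k)) (q (m (q (h) (k) (k)) (t (h) (k)) (t (h) (k))) (q (h) (q (h) (k) (k)) (q (h) (k) (k))) (q (m (k) (h) (h)) (q (h) (k) (k)) (q (h) (k) (k))))) = q(0, 1, 1) = 3
  (q (h) (q (w (q (w (k) (h)) (k) (q (h) (k) (k))) (h)) (q (s (t (h) (k)) (h) (q (h) (k) (k))) (q (t (h) (k)) (q (h) (k) (k)) (q (h) (k) (k))) (q (m (k) (h) (h)) (q (h) (k) (k)) (q (h) (k) (k)))) (q (w (q (h) (k) (k)) (h)) (q (t (h) (k)) (k) (k)) (q (h) (q (h) (k) (k)) (q (h) (k) (k))))) (q (m (k) (w (q (h) (k) (k)) (s (h) (h) (k))) (m (q (h) (k) (k)) (s (h) (h) (k)) (s (h) (h) (k)))) (q (h) (q (t (h) (k)) (q (h) (k) (k)) (q (h) (k) (k))) (k)) (q (m (q (h) (k) (k)) (t (h) (k)) (t (h) (k))) (q (h) (q (h) (k) (k)) (q (h) (k) (k))) (q (m (k) (h) (h)) (q (h) (k) (k)) (q (h) (k) (k)))))) = q(0, 2, 3) = 1

value = 1
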